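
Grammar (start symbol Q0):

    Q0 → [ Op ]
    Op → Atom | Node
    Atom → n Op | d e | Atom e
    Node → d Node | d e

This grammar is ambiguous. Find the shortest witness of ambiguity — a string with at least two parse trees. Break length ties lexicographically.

length 4: [ d e ] has 2 parse trees

Two derivations of [ d e ]:
  Q0 ⇒ [ Op ] ⇒ [ Atom ] ⇒ [ d e ]
  Q0 ⇒ [ Op ] ⇒ [ Node ] ⇒ [ d e ]

[ d e ]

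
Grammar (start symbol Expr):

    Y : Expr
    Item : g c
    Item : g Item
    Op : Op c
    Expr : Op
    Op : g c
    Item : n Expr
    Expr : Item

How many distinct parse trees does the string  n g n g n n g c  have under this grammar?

Parse trees for n g n g n n g c:
  [Expr [Item n [Expr [Item g [Item n [Expr [Item g [Item n [Expr [Item n [Expr [Op g c]]]]]]]]]]]]
  [Expr [Item n [Expr [Item g [Item n [Expr [Item g [Item n [Expr [Item n [Expr [Item g c]]]]]]]]]]]]

2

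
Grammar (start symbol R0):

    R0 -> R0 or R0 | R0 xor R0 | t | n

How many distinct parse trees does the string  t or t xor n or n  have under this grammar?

5

Parse trees for t or t xor n or n:
  [R0 [R0 t] or [R0 [R0 [R0 t] xor [R0 n]] or [R0 n]]]
  [R0 [R0 t] or [R0 [R0 t] xor [R0 [R0 n] or [R0 n]]]]
  [R0 [R0 [R0 t] or [R0 [R0 t] xor [R0 n]]] or [R0 n]]
  [R0 [R0 [R0 [R0 t] or [R0 t]] xor [R0 n]] or [R0 n]]
  [R0 [R0 [R0 t] or [R0 t]] xor [R0 [R0 n] or [R0 n]]]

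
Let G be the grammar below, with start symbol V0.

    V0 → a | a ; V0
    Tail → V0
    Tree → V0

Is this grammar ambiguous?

Only V0 is reachable from V0; ignoring the rest: The reachable grammar is A → atom sep A | atom. Each atom is followed by either the separator (recurse) or end-of-string (stop) — no choice point.

Unambiguous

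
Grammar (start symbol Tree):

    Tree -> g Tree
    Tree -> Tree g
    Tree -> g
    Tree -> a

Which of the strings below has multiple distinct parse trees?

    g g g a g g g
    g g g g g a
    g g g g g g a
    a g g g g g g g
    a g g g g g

g g g a g g g

g g g a g g g: 20 trees
g g g g g a: 1 tree
g g g g g g a: 1 tree
a g g g g g g g: 1 tree
a g g g g g: 1 tree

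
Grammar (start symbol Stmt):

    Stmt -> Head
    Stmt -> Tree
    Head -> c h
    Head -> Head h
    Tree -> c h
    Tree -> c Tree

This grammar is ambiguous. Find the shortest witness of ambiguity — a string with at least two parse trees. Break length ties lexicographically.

length 2: c h has 2 parse trees

Two derivations of c h:
  Stmt ⇒ Head ⇒ c h
  Stmt ⇒ Tree ⇒ c h

c h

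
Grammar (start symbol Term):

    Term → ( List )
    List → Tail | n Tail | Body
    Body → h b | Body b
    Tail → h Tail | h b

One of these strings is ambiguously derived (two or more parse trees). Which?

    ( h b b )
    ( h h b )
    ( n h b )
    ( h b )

( h b )

( h b b ): 1 tree
( h h b ): 1 tree
( n h b ): 1 tree
( h b ): 2 trees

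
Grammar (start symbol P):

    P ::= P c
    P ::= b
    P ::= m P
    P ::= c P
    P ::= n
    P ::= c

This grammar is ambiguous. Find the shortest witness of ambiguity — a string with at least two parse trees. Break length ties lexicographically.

c c

length 1: no string has ≥2 trees
length 2: c c has 2 parse trees

Two derivations of c c:
  P ⇒ P c ⇒ c c
  P ⇒ c P ⇒ c c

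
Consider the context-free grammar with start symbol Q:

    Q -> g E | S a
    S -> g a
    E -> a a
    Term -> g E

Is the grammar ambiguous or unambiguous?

Witness: g a a

Derivation 1: Q ⇒ g E ⇒ g a a
Derivation 2: Q ⇒ S a ⇒ g a a

Two distinct leftmost derivations for the same string.

Ambiguous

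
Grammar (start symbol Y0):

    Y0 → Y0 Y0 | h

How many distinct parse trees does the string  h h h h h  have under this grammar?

Parse trees for h h h h h (showing first 6 of 14):
  [Y0 [Y0 h] [Y0 [Y0 h] [Y0 [Y0 h] [Y0 [Y0 h] [Y0 h]]]]]
  [Y0 [Y0 h] [Y0 [Y0 h] [Y0 [Y0 [Y0 h] [Y0 h]] [Y0 h]]]]
  [Y0 [Y0 h] [Y0 [Y0 [Y0 h] [Y0 h]] [Y0 [Y0 h] [Y0 h]]]]
  [Y0 [Y0 h] [Y0 [Y0 [Y0 h] [Y0 [Y0 h] [Y0 h]]] [Y0 h]]]
  [Y0 [Y0 h] [Y0 [Y0 [Y0 [Y0 h] [Y0 h]] [Y0 h]] [Y0 h]]]
  [Y0 [Y0 [Y0 h] [Y0 h]] [Y0 [Y0 h] [Y0 [Y0 h] [Y0 h]]]]

14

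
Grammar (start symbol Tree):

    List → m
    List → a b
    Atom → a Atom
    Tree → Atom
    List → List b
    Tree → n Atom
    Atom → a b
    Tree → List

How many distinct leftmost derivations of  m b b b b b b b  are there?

Parse trees for m b b b b b b b:
  [Tree [List [List [List [List [List [List [List [List m] b] b] b] b] b] b] b]]

1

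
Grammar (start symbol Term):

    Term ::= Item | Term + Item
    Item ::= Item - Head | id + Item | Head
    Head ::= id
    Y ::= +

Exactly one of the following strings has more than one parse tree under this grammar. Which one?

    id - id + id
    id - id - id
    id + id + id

id - id + id: 1 tree
id - id - id: 1 tree
id + id + id: 4 trees

id + id + id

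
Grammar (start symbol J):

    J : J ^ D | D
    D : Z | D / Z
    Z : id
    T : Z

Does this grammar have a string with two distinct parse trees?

Unambiguous

(T is unreachable from J, so its rules don't affect L(J).) This is a standard precedence ladder (J over D over Z), with each level left-recursive on its own operator ('^' at J, '/' at D). That structure is LR(1), hence unambiguous.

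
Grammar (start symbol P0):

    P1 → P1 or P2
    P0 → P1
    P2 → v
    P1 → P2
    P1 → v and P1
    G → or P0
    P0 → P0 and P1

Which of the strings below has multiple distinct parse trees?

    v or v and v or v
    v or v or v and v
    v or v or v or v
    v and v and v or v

v and v and v or v

v or v and v or v: 1 tree
v or v or v and v: 1 tree
v or v or v or v: 1 tree
v and v and v or v: 7 trees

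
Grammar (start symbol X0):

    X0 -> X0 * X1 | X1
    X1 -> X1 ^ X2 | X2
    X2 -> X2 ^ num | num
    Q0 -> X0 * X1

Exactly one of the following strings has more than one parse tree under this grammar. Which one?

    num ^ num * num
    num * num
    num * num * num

num ^ num * num

num ^ num * num: 2 trees
num * num: 1 tree
num * num * num: 1 tree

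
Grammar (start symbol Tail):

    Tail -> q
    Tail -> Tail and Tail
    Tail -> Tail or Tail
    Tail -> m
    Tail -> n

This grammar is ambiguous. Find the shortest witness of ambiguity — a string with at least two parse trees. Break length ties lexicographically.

m and m and m

length 1: no string has ≥2 trees
length 3: no string has ≥2 trees
length 5: m and m and m has 2 parse trees

Two derivations of m and m and m:
  Tail ⇒ Tail and Tail ⇒ Tail and Tail and Tail ⇒ m and Tail and Tail ⇒ m and m and Tail ⇒ m and m and m
  Tail ⇒ Tail and Tail ⇒ m and Tail ⇒ m and Tail and Tail ⇒ m and m and Tail ⇒ m and m and m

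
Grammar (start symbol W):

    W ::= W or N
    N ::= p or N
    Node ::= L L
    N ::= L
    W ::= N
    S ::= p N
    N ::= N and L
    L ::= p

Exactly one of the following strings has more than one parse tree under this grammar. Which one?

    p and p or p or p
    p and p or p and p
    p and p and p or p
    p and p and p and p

p and p or p or p: 2 trees
p and p or p and p: 1 tree
p and p and p or p: 1 tree
p and p and p and p: 1 tree

p and p or p or p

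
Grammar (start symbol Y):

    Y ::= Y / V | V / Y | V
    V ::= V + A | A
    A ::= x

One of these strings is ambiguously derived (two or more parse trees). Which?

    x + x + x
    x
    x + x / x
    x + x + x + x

x + x / x

x + x + x: 1 tree
x: 1 tree
x + x / x: 2 trees
x + x + x + x: 1 tree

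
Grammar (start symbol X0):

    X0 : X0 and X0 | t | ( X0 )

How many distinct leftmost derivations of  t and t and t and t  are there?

Parse trees for t and t and t and t:
  [X0 [X0 t] and [X0 [X0 t] and [X0 [X0 t] and [X0 t]]]]
  [X0 [X0 t] and [X0 [X0 [X0 t] and [X0 t]] and [X0 t]]]
  [X0 [X0 [X0 t] and [X0 t]] and [X0 [X0 t] and [X0 t]]]
  [X0 [X0 [X0 t] and [X0 [X0 t] and [X0 t]]] and [X0 t]]
  [X0 [X0 [X0 [X0 t] and [X0 t]] and [X0 t]] and [X0 t]]

5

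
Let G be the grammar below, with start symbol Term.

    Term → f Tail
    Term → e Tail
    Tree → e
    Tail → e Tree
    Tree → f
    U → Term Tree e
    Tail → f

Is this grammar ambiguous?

Unambiguous

(U is unreachable from Term, so its rules don't affect L(Term).) The reachable rules are right-linear with at most one rule per (nonterminal, next-terminal) pair. Each input token forces the next rule, so parsing is deterministic.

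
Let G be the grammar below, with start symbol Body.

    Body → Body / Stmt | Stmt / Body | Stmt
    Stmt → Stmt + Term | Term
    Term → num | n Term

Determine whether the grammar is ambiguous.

Witness: num / num

Derivation 1: Body ⇒ Body / Stmt ⇒ Stmt / Stmt ⇒ Term / Stmt ⇒ num / Stmt ⇒ num / Term ⇒ num / num
Derivation 2: Body ⇒ Stmt / Body ⇒ Term / Body ⇒ num / Body ⇒ num / Stmt ⇒ num / Term ⇒ num / num

Two distinct leftmost derivations for the same string.

Ambiguous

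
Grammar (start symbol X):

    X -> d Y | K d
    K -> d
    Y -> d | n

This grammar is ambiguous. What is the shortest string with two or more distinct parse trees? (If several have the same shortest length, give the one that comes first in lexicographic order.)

d d

length 2: d d has 2 parse trees

Two derivations of d d:
  X ⇒ d Y ⇒ d d
  X ⇒ K d ⇒ d d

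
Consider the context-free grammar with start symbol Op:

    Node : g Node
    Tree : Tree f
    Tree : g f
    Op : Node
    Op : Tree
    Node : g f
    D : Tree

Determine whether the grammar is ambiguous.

Witness: g f

Derivation 1: Op ⇒ Node ⇒ g f
Derivation 2: Op ⇒ Tree ⇒ g f

Two distinct leftmost derivations for the same string.

Ambiguous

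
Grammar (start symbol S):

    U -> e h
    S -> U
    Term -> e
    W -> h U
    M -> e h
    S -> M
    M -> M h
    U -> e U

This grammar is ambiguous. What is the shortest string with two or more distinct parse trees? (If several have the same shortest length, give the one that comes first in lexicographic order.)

e h

length 2: e h has 2 parse trees

Two derivations of e h:
  S ⇒ U ⇒ e h
  S ⇒ M ⇒ e h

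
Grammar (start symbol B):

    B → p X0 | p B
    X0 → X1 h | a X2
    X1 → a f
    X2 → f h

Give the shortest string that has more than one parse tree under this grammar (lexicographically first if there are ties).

p a f h

length 4: p a f h has 2 parse trees

Two derivations of p a f h:
  B ⇒ p X0 ⇒ p X1 h ⇒ p a f h
  B ⇒ p X0 ⇒ p a X2 ⇒ p a f h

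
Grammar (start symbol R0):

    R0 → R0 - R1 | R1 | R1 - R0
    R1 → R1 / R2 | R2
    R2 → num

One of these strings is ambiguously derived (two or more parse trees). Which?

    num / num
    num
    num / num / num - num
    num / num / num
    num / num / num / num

num / num / num - num

num / num: 1 tree
num: 1 tree
num / num / num - num: 2 trees
num / num / num: 1 tree
num / num / num / num: 1 tree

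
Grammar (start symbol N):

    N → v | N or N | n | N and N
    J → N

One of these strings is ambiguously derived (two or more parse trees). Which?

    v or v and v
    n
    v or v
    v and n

v or v and v

v or v and v: 2 trees
n: 1 tree
v or v: 1 tree
v and n: 1 tree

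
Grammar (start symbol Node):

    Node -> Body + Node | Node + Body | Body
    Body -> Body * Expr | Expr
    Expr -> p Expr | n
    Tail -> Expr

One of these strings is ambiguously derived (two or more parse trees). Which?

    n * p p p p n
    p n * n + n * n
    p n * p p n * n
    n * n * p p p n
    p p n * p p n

p n * n + n * n

n * p p p p n: 1 tree
p n * n + n * n: 2 trees
p n * p p n * n: 1 tree
n * n * p p p n: 1 tree
p p n * p p n: 1 tree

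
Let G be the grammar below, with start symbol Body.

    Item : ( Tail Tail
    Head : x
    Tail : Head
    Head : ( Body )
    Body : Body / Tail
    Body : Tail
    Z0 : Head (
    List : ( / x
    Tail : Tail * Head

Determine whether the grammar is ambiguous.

(Z0, Item, List are unreachable from Body, so their rules don't affect L(Body).) Body → Body / Tail | Tail  ;  Tail → Tail * Head | Head  — a left-associative chain with Head at the bottom. Each string factors uniquely by precedence.

Unambiguous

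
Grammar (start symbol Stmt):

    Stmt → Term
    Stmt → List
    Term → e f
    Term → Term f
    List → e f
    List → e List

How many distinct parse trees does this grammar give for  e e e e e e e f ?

1

Parse trees for e e e e e e e f:
  [Stmt [List e [List e [List e [List e [List e [List e [List e f]]]]]]]]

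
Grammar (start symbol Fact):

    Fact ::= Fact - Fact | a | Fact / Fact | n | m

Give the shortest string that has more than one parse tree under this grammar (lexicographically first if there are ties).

length 1: no string has ≥2 trees
length 3: no string has ≥2 trees
length 5: a - a - a has 2 parse trees

Two derivations of a - a - a:
  Fact ⇒ Fact - Fact ⇒ Fact - Fact - Fact ⇒ a - Fact - Fact ⇒ a - a - Fact ⇒ a - a - a
  Fact ⇒ Fact - Fact ⇒ a - Fact ⇒ a - Fact - Fact ⇒ a - a - Fact ⇒ a - a - a

a - a - a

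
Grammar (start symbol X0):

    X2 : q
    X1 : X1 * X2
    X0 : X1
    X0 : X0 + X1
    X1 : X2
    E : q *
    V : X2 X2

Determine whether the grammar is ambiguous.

(V, E are unreachable from X0, so their rules don't affect L(X0).) The grammar is stratified — X0 handles '+' (left-recursive), X1 handles '*', X2 atoms. Each operator has a fixed associativity and precedence level, so every string has one parse.

Unambiguous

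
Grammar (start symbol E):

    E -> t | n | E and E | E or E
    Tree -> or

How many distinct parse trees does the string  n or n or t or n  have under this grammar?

5

Parse trees for n or n or t or n:
  [E [E n] or [E [E n] or [E [E t] or [E n]]]]
  [E [E n] or [E [E [E n] or [E t]] or [E n]]]
  [E [E [E n] or [E n]] or [E [E t] or [E n]]]
  [E [E [E n] or [E [E n] or [E t]]] or [E n]]
  [E [E [E [E n] or [E n]] or [E t]] or [E n]]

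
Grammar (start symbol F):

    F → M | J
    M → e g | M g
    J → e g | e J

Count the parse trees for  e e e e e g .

1

Parse trees for e e e e e g:
  [F [J e [J e [J e [J e [J e g]]]]]]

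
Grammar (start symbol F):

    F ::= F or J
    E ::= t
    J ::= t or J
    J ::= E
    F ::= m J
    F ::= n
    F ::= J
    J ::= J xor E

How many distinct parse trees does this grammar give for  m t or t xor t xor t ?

Parse trees for m t or t xor t xor t:
  [F [F m [J [E t]]] or [J [J [J [E t]] xor [E t]] xor [E t]]]
  [F m [J t or [J [J [J [E t]] xor [E t]] xor [E t]]]]
  [F m [J [J t or [J [J [E t]] xor [E t]]] xor [E t]]]
  [F m [J [J [J t or [J [E t]]] xor [E t]] xor [E t]]]

4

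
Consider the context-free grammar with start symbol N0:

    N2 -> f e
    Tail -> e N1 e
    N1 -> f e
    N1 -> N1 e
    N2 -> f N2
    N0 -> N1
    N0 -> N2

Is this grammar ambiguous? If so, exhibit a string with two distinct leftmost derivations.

Ambiguous

Witness: f e

Derivation 1: N0 ⇒ N1 ⇒ f e
Derivation 2: N0 ⇒ N2 ⇒ f e

Two distinct leftmost derivations for the same string.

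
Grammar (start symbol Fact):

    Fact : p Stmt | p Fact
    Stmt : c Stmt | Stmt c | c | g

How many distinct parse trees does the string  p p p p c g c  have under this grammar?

2

Parse trees for p p p p c g c:
  [Fact p [Fact p [Fact p [Fact p [Stmt c [Stmt [Stmt g] c]]]]]]
  [Fact p [Fact p [Fact p [Fact p [Stmt [Stmt c [Stmt g]] c]]]]]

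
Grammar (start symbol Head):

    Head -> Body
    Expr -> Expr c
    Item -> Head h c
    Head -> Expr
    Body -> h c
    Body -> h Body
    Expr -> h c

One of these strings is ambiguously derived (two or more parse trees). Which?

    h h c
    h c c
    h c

h h c: 1 tree
h c c: 1 tree
h c: 2 trees

h c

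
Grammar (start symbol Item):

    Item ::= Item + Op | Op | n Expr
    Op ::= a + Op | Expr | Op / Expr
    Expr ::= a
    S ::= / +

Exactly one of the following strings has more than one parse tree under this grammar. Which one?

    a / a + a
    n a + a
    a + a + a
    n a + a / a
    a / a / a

a + a + a

a / a + a: 1 tree
n a + a: 1 tree
a + a + a: 4 trees
n a + a / a: 1 tree
a / a / a: 1 tree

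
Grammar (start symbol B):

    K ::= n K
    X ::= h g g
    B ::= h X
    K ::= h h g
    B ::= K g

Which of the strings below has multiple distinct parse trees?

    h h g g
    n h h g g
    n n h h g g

h h g g

h h g g: 2 trees
n h h g g: 1 tree
n n h h g g: 1 tree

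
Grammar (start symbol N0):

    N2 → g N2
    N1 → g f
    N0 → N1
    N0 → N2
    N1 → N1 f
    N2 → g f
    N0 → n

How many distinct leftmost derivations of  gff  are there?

1

Parse trees for gff:
  [N0 [N1 [N1 g f] f]]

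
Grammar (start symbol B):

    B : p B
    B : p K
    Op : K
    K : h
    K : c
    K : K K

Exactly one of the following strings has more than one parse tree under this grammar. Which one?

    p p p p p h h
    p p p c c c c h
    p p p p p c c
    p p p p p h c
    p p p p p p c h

p p p p p h h: 1 tree
p p p c c c c h: 14 trees
p p p p p c c: 1 tree
p p p p p h c: 1 tree
p p p p p p c h: 1 tree

p p p c c c c h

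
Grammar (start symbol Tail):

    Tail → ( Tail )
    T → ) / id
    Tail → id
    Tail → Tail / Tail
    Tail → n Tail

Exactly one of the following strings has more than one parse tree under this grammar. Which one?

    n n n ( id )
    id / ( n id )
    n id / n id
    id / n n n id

n n n ( id ): 1 tree
id / ( n id ): 1 tree
n id / n id: 2 trees
id / n n n id: 1 tree

n id / n id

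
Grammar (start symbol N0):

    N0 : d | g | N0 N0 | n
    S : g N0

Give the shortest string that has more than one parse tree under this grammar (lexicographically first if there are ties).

d d d

length 1: no string has ≥2 trees
length 2: no string has ≥2 trees
length 3: d d d has 2 parse trees

Two derivations of d d d:
  N0 ⇒ N0 N0 ⇒ d N0 ⇒ d N0 N0 ⇒ d d N0 ⇒ d d d
  N0 ⇒ N0 N0 ⇒ N0 N0 N0 ⇒ d N0 N0 ⇒ d d N0 ⇒ d d d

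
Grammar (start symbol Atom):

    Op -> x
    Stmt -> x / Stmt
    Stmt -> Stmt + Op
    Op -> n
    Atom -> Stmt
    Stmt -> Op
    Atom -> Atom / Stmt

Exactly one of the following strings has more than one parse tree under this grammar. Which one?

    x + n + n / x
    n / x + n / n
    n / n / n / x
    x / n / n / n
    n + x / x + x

x + n + n / x: 1 tree
n / x + n / n: 1 tree
n / n / n / x: 1 tree
x / n / n / n: 2 trees
n + x / x + x: 1 tree

x / n / n / n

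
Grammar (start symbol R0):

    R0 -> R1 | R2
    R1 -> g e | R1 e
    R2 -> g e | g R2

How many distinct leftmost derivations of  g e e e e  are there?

1

Parse trees for g e e e e:
  [R0 [R1 [R1 [R1 [R1 g e] e] e] e]]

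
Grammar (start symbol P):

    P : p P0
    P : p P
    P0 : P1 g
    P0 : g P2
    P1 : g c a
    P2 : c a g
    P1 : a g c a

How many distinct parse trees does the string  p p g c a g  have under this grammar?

Parse trees for p p g c a g:
  [P p [P p [P0 [P1 g c a] g]]]
  [P p [P p [P0 g [P2 c a g]]]]

2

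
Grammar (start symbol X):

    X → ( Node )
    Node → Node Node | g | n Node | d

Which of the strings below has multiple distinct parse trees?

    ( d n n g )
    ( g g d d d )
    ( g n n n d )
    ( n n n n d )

( g g d d d )

( d n n g ): 1 tree
( g g d d d ): 14 trees
( g n n n d ): 1 tree
( n n n n d ): 1 tree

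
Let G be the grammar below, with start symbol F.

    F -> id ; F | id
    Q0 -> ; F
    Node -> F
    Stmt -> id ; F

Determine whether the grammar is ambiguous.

Only F is reachable from F; ignoring the rest: Right-recursive list with a separator: after each atom, whether the separator follows determines the rule. One parse per string.

Unambiguous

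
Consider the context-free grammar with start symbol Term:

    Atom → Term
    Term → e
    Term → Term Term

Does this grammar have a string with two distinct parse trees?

Ambiguous

Witness: e e e

Derivation 1: Term ⇒ Term Term ⇒ e Term ⇒ e Term Term ⇒ e e Term ⇒ e e e
Derivation 2: Term ⇒ Term Term ⇒ Term Term Term ⇒ e Term Term ⇒ e e Term ⇒ e e e

Two distinct leftmost derivations for the same string.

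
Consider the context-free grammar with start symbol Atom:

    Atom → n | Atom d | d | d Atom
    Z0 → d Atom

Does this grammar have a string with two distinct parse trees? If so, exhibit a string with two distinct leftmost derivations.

Witness: d d

Derivation 1: Atom ⇒ Atom d ⇒ d d
Derivation 2: Atom ⇒ d Atom ⇒ d d

Two distinct leftmost derivations for the same string.

Ambiguous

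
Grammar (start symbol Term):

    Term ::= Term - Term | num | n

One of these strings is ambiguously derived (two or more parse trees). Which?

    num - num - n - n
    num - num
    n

num - num - n - n: 5 trees
num - num: 1 tree
n: 1 tree

num - num - n - n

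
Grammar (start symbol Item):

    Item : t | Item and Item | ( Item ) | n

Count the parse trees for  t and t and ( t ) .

2

Parse trees for t and t and ( t ):
  [Item [Item t] and [Item [Item t] and [Item ( [Item t] )]]]
  [Item [Item [Item t] and [Item t]] and [Item ( [Item t] )]]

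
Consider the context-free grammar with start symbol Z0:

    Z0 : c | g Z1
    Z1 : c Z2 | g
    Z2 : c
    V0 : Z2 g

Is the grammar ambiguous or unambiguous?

Unambiguous

(V0 is unreachable from Z0, so its rules don't affect L(Z0).) Each reachable nonterminal has at most one production per leading terminal, and all productions are right-linear; the derivation is determined token-by-token.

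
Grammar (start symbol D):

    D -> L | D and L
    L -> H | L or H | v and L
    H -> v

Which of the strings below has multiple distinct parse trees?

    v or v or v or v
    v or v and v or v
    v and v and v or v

v or v or v or v: 1 tree
v or v and v or v: 1 tree
v and v and v or v: 7 trees

v and v and v or v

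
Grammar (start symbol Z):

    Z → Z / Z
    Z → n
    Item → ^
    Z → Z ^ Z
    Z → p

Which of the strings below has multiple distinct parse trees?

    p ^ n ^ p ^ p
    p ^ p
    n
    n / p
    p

p ^ n ^ p ^ p: 5 trees
p ^ p: 1 tree
n: 1 tree
n / p: 1 tree
p: 1 tree

p ^ n ^ p ^ p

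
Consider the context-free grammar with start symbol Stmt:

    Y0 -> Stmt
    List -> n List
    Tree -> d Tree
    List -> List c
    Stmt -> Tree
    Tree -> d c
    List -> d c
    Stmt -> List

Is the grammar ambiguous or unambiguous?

Ambiguous

Witness: d c

Derivation 1: Stmt ⇒ Tree ⇒ d c
Derivation 2: Stmt ⇒ List ⇒ d c

Two distinct leftmost derivations for the same string.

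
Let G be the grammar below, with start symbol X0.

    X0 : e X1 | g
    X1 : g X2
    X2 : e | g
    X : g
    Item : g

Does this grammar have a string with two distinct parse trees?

Unambiguous

(X, Item are unreachable from X0, so their rules don't affect L(X0).) The reachable rules are right-linear with at most one rule per (nonterminal, next-terminal) pair. Each input token forces the next rule, so parsing is deterministic.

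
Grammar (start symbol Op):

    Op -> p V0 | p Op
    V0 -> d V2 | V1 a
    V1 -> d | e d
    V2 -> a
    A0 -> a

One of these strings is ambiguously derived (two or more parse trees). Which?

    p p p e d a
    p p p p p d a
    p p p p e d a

p p p p p d a

p p p e d a: 1 tree
p p p p p d a: 2 trees
p p p p e d a: 1 tree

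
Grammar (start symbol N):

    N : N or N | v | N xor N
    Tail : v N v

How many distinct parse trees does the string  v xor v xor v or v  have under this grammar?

5

Parse trees for v xor v xor v or v:
  [N [N [N v] xor [N [N v] xor [N v]]] or [N v]]
  [N [N [N [N v] xor [N v]] xor [N v]] or [N v]]
  [N [N v] xor [N [N [N v] xor [N v]] or [N v]]]
  [N [N v] xor [N [N v] xor [N [N v] or [N v]]]]
  [N [N [N v] xor [N v]] xor [N [N v] or [N v]]]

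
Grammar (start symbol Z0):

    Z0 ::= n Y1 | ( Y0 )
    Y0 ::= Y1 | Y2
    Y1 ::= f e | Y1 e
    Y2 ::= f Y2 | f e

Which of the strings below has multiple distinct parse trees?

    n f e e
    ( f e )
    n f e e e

n f e e: 1 tree
( f e ): 2 trees
n f e e e: 1 tree

( f e )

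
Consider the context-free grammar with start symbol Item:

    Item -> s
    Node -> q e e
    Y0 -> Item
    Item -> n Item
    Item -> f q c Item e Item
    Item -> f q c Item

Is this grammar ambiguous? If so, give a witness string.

Ambiguous

Witness: f q c f q c s e s

Derivation 1: Item ⇒ f q c Item e Item ⇒ f q c f q c Item e Item ⇒ f q c f q c s e Item ⇒ f q c f q c s e s
Derivation 2: Item ⇒ f q c Item ⇒ f q c f q c Item e Item ⇒ f q c f q c s e Item ⇒ f q c f q c s e s

Two distinct leftmost derivations for the same string.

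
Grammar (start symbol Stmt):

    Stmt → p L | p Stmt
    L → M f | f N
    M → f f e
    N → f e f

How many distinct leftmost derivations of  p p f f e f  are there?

2

Parse trees for p p f f e f:
  [Stmt p [Stmt p [L [M f f e] f]]]
  [Stmt p [Stmt p [L f [N f e f]]]]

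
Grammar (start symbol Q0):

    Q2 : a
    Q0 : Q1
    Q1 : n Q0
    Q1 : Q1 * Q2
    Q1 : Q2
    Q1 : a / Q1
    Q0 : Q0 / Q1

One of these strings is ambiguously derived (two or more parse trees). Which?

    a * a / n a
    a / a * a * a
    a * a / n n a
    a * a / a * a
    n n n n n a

a * a / n a: 1 tree
a / a * a * a: 4 trees
a * a / n n a: 1 tree
a * a / a * a: 1 tree
n n n n n a: 1 tree

a / a * a * a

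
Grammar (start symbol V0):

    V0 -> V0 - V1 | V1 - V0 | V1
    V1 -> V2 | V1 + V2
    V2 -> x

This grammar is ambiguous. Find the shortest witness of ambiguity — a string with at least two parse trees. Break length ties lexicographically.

length 1: no string has ≥2 trees
length 3: x - x has 2 parse trees

Two derivations of x - x:
  V0 ⇒ V0 - V1 ⇒ V1 - V1 ⇒ V2 - V1 ⇒ x - V1 ⇒ x - V2 ⇒ x - x
  V0 ⇒ V1 - V0 ⇒ V2 - V0 ⇒ x - V0 ⇒ x - V1 ⇒ x - V2 ⇒ x - x

x - x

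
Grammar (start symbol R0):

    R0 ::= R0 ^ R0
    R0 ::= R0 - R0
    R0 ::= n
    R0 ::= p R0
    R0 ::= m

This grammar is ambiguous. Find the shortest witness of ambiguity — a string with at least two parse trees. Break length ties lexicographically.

p m - m

length 1: no string has ≥2 trees
length 2: no string has ≥2 trees
length 3: no string has ≥2 trees
length 4: p m - m has 2 parse trees

Two derivations of p m - m:
  R0 ⇒ R0 - R0 ⇒ p R0 - R0 ⇒ p m - R0 ⇒ p m - m
  R0 ⇒ p R0 ⇒ p R0 - R0 ⇒ p m - R0 ⇒ p m - m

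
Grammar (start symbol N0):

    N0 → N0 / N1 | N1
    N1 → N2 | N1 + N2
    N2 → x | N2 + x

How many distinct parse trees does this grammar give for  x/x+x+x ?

Parse trees for x/x+x+x:
  [N0 [N0 [N1 [N2 x]]] / [N1 [N2 [N2 [N2 x] + x] + x]]]
  [N0 [N0 [N1 [N2 x]]] / [N1 [N1 [N2 x]] + [N2 [N2 x] + x]]]
  [N0 [N0 [N1 [N2 x]]] / [N1 [N1 [N2 [N2 x] + x]] + [N2 x]]]
  [N0 [N0 [N1 [N2 x]]] / [N1 [N1 [N1 [N2 x]] + [N2 x]] + [N2 x]]]

4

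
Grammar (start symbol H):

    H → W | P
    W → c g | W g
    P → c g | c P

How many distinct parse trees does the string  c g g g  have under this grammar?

Parse trees for c g g g:
  [H [W [W [W c g] g] g]]

1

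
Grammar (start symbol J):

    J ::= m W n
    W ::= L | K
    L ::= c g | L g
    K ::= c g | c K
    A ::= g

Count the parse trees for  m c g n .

Parse trees for m c g n:
  [J m [W [L c g]] n]
  [J m [W [K c g]] n]

2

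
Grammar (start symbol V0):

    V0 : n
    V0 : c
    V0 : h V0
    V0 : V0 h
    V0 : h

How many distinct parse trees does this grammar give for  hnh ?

2

Parse trees for hnh:
  [V0 h [V0 [V0 n] h]]
  [V0 [V0 h [V0 n]] h]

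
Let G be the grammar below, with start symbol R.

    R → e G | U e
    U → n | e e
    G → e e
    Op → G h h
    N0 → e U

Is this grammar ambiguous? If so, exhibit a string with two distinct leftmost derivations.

Ambiguous

Witness: e e e

Derivation 1: R ⇒ e G ⇒ e e e
Derivation 2: R ⇒ U e ⇒ e e e

Two distinct leftmost derivations for the same string.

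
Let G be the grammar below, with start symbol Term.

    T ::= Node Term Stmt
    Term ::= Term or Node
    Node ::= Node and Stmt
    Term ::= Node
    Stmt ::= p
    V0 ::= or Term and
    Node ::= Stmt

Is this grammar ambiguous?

Only Term, Node, Stmt are reachable from Term; ignoring the rest: This is a standard precedence ladder (Term over Node over Stmt), with each level left-recursive on its own operator ('or' at Term, 'and' at Node). That structure is LR(1), hence unambiguous.

Unambiguous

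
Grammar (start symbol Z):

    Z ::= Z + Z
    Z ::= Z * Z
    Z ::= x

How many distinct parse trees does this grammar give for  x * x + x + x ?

5

Parse trees for x * x + x + x:
  [Z [Z [Z x] * [Z x]] + [Z [Z x] + [Z x]]]
  [Z [Z [Z [Z x] * [Z x]] + [Z x]] + [Z x]]
  [Z [Z [Z x] * [Z [Z x] + [Z x]]] + [Z x]]
  [Z [Z x] * [Z [Z x] + [Z [Z x] + [Z x]]]]
  [Z [Z x] * [Z [Z [Z x] + [Z x]] + [Z x]]]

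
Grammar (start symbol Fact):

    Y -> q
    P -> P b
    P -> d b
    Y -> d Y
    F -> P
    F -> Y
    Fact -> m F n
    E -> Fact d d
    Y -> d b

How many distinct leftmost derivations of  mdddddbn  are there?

Parse trees for mdddddbn:
  [Fact m [F [Y d [Y d [Y d [Y d [Y d b]]]]]] n]

1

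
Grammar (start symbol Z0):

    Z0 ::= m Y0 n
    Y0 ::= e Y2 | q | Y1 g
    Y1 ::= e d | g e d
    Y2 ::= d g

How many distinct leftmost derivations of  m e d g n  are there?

Parse trees for m e d g n:
  [Z0 m [Y0 e [Y2 d g]] n]
  [Z0 m [Y0 [Y1 e d] g] n]

2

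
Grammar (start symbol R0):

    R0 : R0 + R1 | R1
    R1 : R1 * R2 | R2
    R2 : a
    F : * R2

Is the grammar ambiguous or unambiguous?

Unambiguous

(F is unreachable from R0, so its rules don't affect L(R0).) This is a standard precedence ladder (R0 over R1 over R2), with each level left-recursive on its own operator ('+' at R0, '*' at R1). That structure is LR(1), hence unambiguous.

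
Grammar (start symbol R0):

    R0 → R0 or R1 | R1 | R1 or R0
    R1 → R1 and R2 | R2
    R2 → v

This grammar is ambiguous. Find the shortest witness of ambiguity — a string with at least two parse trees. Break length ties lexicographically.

v or v

length 1: no string has ≥2 trees
length 3: v or v has 2 parse trees

Two derivations of v or v:
  R0 ⇒ R0 or R1 ⇒ R1 or R1 ⇒ R2 or R1 ⇒ v or R1 ⇒ v or R2 ⇒ v or v
  R0 ⇒ R1 or R0 ⇒ R2 or R0 ⇒ v or R0 ⇒ v or R1 ⇒ v or R2 ⇒ v or v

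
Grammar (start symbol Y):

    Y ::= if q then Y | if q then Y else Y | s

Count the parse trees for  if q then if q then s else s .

2

Parse trees for if q then if q then s else s:
  [Y if q then [Y if q then [Y s] else [Y s]]]
  [Y if q then [Y if q then [Y s]] else [Y s]]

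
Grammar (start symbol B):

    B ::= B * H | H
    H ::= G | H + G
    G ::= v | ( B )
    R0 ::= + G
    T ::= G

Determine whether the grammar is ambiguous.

Unambiguous

(R0, T are unreachable from B, so their rules don't affect L(B).) The grammar is stratified — B handles '*' (left-recursive), H handles '+', G atoms. Each operator has a fixed associativity and precedence level, so every string has one parse.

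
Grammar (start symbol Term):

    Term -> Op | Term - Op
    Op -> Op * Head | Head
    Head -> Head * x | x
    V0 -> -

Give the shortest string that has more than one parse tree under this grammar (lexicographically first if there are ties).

length 1: no string has ≥2 trees
length 3: x * x has 2 parse trees

Two derivations of x * x:
  Term ⇒ Op ⇒ Op * Head ⇒ Head * Head ⇒ x * Head ⇒ x * x
  Term ⇒ Op ⇒ Head ⇒ Head * x ⇒ x * x

x * x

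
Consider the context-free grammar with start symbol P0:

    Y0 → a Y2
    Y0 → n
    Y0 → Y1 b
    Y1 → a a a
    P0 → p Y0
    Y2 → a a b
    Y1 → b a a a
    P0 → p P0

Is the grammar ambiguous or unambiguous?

Ambiguous

Witness: p a a a b

Derivation 1: P0 ⇒ p Y0 ⇒ p a Y2 ⇒ p a a a b
Derivation 2: P0 ⇒ p Y0 ⇒ p Y1 b ⇒ p a a a b

Two distinct leftmost derivations for the same string.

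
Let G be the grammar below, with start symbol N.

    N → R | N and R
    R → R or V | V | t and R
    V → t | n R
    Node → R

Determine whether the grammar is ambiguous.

Witness: t and t

Derivation 1: N ⇒ R ⇒ t and R ⇒ t and V ⇒ t and t
Derivation 2: N ⇒ N and R ⇒ R and R ⇒ V and R ⇒ t and R ⇒ t and V ⇒ t and t

Two distinct leftmost derivations for the same string.

Ambiguous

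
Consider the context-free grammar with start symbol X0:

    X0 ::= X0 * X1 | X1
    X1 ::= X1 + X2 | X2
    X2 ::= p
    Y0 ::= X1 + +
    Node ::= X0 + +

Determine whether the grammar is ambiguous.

Unambiguous

(Y0, Node are unreachable from X0, so their rules don't affect L(X0).) This is a standard precedence ladder (X0 over X1 over X2), with each level left-recursive on its own operator ('*' at X0, '+' at X1). That structure is LR(1), hence unambiguous.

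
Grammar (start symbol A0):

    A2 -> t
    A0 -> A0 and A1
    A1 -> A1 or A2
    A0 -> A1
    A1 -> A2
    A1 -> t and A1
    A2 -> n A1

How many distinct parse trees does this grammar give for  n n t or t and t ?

3

Parse trees for n n t or t and t:
  [A0 [A0 [A1 [A1 [A2 n [A1 [A2 n [A1 [A2 t]]]]]] or [A2 t]]] and [A1 [A2 t]]]
  [A0 [A0 [A1 [A2 n [A1 [A1 [A2 n [A1 [A2 t]]]] or [A2 t]]]]] and [A1 [A2 t]]]
  [A0 [A0 [A1 [A2 n [A1 [A2 n [A1 [A1 [A2 t]] or [A2 t]]]]]]] and [A1 [A2 t]]]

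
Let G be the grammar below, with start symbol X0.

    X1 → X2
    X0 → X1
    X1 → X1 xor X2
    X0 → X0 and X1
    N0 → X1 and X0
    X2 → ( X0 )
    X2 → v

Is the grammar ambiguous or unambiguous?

Unambiguous

Only X0, X1, X2 are reachable from X0; ignoring the rest: The grammar is stratified — X0 handles 'and' (left-recursive), X1 handles 'xor', X2 atoms. Each operator has a fixed associativity and precedence level, so every string has one parse.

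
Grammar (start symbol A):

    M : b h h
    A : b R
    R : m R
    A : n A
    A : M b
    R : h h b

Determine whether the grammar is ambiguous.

Ambiguous

Witness: b h h b

Derivation 1: A ⇒ b R ⇒ b h h b
Derivation 2: A ⇒ M b ⇒ b h h b

Two distinct leftmost derivations for the same string.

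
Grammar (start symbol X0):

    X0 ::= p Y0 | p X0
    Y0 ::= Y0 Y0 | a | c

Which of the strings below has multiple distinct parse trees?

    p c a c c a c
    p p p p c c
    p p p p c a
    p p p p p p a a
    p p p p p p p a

p c a c c a c

p c a c c a c: 42 trees
p p p p c c: 1 tree
p p p p c a: 1 tree
p p p p p p a a: 1 tree
p p p p p p p a: 1 tree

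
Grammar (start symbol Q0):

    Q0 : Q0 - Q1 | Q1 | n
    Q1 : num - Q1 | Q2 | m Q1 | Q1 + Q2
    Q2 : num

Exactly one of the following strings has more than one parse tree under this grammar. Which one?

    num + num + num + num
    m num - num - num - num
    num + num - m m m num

num + num + num + num: 1 tree
m num - num - num - num: 8 trees
num + num - m m m num: 1 tree

m num - num - num - num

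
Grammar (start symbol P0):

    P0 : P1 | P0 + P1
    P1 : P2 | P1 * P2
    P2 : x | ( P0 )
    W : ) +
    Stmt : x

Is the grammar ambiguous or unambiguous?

Unambiguous

(W, Stmt are unreachable from P0, so their rules don't affect L(P0).) The grammar is stratified — P0 handles '+' (left-recursive), P1 handles '*', P2 atoms. Each operator has a fixed associativity and precedence level, so every string has one parse.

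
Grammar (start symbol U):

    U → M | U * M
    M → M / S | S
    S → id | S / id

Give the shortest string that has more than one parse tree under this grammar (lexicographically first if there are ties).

length 1: no string has ≥2 trees
length 3: id / id has 2 parse trees

Two derivations of id / id:
  U ⇒ M ⇒ M / S ⇒ S / S ⇒ id / S ⇒ id / id
  U ⇒ M ⇒ S ⇒ S / id ⇒ id / id

id / id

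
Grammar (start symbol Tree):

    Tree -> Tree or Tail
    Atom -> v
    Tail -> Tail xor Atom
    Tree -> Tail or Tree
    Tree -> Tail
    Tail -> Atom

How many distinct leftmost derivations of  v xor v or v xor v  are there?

2

Parse trees for v xor v or v xor v:
  [Tree [Tree [Tail [Tail [Atom v]] xor [Atom v]]] or [Tail [Tail [Atom v]] xor [Atom v]]]
  [Tree [Tail [Tail [Atom v]] xor [Atom v]] or [Tree [Tail [Tail [Atom v]] xor [Atom v]]]]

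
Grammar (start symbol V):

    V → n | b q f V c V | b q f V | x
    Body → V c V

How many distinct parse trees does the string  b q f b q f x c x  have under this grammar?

2

Parse trees for b q f b q f x c x:
  [V b q f [V b q f [V x]] c [V x]]
  [V b q f [V b q f [V x] c [V x]]]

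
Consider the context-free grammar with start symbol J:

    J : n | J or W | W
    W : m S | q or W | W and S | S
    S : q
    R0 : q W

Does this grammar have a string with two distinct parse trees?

Ambiguous

Witness: q or q

Derivation 1: J ⇒ J or W ⇒ W or W ⇒ S or W ⇒ q or W ⇒ q or S ⇒ q or q
Derivation 2: J ⇒ W ⇒ q or W ⇒ q or S ⇒ q or q

Two distinct leftmost derivations for the same string.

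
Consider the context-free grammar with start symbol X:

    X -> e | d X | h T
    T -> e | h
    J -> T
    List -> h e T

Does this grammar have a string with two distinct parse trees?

Unambiguous

Only X, T are reachable from X; ignoring the rest: The reachable rules are right-linear with at most one rule per (nonterminal, next-terminal) pair. Each input token forces the next rule, so parsing is deterministic.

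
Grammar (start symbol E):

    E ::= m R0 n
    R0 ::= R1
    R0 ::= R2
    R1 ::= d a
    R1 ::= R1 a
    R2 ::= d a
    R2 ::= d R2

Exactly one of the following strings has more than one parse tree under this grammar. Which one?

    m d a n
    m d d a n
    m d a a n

m d a n

m d a n: 2 trees
m d d a n: 1 tree
m d a a n: 1 tree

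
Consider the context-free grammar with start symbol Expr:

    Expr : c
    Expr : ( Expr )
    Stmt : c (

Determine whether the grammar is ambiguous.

(Stmt is unreachable from Expr, so its rules don't affect L(Expr).) L(Expr) is { openⁿ atom closeⁿ : n ≥ 0 }. The bracket depth fixes n, and the derivation is forced at every step.

Unambiguous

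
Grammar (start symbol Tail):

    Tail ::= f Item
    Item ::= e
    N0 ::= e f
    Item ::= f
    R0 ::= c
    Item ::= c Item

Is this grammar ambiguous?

Unambiguous

(N0, R0 are unreachable from Tail, so their rules don't affect L(Tail).) Restricted to the reachable nonterminals, every rule has the form A → t or A → t B, and no two rules for the same A share a first terminal. The grammar encodes a DFA — one run per string.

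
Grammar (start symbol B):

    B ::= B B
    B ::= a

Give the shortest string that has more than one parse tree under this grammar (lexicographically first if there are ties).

length 1: no string has ≥2 trees
length 2: no string has ≥2 trees
length 3: a a a has 2 parse trees

Two derivations of a a a:
  B ⇒ B B ⇒ B B B ⇒ a B B ⇒ a a B ⇒ a a a
  B ⇒ B B ⇒ a B ⇒ a B B ⇒ a a B ⇒ a a a

a a a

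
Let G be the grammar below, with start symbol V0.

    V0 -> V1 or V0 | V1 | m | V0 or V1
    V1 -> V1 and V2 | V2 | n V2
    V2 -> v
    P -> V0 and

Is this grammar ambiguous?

Ambiguous

Witness: v or v

Derivation 1: V0 ⇒ V1 or V0 ⇒ V2 or V0 ⇒ v or V0 ⇒ v or V1 ⇒ v or V2 ⇒ v or v
Derivation 2: V0 ⇒ V0 or V1 ⇒ V1 or V1 ⇒ V2 or V1 ⇒ v or V1 ⇒ v or V2 ⇒ v or v

Two distinct leftmost derivations for the same string.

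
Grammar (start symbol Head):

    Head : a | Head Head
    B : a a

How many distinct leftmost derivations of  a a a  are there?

2

Parse trees for a a a:
  [Head [Head a] [Head [Head a] [Head a]]]
  [Head [Head [Head a] [Head a]] [Head a]]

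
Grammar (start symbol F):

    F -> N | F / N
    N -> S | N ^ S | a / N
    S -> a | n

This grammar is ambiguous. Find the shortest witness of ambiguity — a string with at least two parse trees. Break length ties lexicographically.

a / a

length 1: no string has ≥2 trees
length 3: a / a has 2 parse trees

Two derivations of a / a:
  F ⇒ N ⇒ a / N ⇒ a / S ⇒ a / a
  F ⇒ F / N ⇒ N / N ⇒ S / N ⇒ a / N ⇒ a / S ⇒ a / a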